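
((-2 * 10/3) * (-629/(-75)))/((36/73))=-113.38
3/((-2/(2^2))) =-6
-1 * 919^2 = -844561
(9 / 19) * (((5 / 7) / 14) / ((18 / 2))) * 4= 10 / 931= 0.01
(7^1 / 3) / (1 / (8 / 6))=28 / 9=3.11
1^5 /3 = 1 /3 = 0.33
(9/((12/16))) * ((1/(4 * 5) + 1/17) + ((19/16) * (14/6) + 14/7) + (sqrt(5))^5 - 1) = 717.38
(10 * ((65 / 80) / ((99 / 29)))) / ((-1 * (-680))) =377 / 107712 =0.00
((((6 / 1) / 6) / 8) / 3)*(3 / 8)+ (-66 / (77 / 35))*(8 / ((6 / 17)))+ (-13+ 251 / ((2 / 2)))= -28287 / 64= -441.98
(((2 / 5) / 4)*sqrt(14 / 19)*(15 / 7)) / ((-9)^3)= -sqrt(266) / 64638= -0.00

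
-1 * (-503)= 503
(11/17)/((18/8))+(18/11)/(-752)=0.29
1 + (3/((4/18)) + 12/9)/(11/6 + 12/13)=1372/215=6.38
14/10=7/5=1.40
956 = 956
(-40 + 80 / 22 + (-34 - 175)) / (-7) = 2699 / 77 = 35.05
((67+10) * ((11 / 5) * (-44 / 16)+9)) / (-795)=-4543 / 15900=-0.29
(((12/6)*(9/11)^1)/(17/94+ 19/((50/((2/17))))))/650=14382/1288573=0.01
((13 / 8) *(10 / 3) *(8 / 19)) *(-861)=-37310 / 19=-1963.68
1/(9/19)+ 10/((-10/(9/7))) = 52/63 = 0.83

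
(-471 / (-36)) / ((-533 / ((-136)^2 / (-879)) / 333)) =26860816 / 156169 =172.00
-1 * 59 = -59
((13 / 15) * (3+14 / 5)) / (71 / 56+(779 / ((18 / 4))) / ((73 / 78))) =1541176 / 57099925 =0.03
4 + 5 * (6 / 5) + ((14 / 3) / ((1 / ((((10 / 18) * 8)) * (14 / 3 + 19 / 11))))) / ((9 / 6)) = 263050 / 2673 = 98.41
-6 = -6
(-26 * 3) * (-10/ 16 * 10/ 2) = 975/ 4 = 243.75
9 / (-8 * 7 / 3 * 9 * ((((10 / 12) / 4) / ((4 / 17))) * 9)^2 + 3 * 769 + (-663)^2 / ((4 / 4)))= 384 / 18398201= 0.00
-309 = -309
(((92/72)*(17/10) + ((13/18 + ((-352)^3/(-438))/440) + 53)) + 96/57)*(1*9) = 70875311/27740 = 2554.99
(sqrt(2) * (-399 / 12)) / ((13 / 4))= -14.47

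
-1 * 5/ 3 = -5/ 3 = -1.67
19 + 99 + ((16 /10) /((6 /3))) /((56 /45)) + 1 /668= 554781 /4676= 118.64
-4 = -4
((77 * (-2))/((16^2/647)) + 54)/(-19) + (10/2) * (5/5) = 55067/2432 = 22.64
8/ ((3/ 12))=32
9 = 9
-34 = -34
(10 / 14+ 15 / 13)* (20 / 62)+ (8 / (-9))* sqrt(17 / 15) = 1700 / 2821 - 8* sqrt(255) / 135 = -0.34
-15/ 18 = -5/ 6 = -0.83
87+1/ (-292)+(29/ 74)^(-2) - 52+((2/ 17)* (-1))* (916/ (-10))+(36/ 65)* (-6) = 13285984947/ 271357060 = 48.96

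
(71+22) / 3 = 31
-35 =-35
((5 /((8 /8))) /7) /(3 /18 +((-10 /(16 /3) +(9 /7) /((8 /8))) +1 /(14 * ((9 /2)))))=-72 /41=-1.76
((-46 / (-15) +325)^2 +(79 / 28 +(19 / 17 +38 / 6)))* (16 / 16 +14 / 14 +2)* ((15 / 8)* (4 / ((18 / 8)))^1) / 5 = 23056061782 / 80325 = 287034.69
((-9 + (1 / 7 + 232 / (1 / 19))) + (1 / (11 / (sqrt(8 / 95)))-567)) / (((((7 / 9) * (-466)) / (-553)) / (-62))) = -591249825 / 1631-44082 * sqrt(190) / 243485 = -362510.05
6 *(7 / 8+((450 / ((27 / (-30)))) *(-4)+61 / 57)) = 912887 / 76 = 12011.67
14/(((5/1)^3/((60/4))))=42/25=1.68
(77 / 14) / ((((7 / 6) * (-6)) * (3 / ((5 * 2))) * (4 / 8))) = -110 / 21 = -5.24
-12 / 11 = -1.09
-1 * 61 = -61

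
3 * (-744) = -2232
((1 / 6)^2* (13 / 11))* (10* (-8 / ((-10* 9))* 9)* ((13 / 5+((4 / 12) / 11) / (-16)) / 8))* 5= 0.43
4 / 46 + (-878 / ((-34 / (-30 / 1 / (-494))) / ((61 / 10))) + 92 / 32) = 9679459 / 772616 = 12.53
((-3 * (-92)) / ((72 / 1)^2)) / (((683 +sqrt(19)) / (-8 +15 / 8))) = -769741 / 1612120320 +1127 * sqrt(19) / 1612120320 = -0.00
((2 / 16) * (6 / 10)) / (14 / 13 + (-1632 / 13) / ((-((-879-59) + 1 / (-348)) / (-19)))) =2546115 / 122885872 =0.02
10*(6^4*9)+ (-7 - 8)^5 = -642735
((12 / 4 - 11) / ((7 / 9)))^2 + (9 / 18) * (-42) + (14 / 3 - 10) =11681 / 147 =79.46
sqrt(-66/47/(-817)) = sqrt(2534334)/38399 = 0.04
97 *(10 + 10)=1940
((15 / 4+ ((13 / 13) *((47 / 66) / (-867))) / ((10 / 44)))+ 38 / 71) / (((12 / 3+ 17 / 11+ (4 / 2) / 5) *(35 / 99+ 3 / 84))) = 13394235239 / 7239780327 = 1.85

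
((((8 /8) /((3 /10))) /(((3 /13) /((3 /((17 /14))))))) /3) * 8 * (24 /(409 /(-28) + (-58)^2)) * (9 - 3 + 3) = 6.14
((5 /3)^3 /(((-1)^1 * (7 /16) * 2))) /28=-250 /1323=-0.19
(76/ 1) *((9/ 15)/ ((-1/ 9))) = -2052/ 5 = -410.40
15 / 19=0.79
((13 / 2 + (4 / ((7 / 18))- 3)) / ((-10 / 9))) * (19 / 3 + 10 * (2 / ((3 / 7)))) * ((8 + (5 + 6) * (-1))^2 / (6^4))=-10229 / 2240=-4.57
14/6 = 7/3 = 2.33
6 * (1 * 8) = 48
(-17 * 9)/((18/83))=-1411/2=-705.50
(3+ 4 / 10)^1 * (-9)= -30.60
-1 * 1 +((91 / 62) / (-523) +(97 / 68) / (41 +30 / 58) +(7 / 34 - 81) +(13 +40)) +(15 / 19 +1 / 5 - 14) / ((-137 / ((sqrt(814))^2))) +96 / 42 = 50.83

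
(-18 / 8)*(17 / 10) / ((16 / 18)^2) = -12393 / 2560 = -4.84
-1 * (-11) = 11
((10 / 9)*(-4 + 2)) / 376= -5 / 846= -0.01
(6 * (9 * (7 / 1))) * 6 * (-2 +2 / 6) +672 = -3108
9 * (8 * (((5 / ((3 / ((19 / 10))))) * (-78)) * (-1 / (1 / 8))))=142272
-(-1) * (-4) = -4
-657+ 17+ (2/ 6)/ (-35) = -67201/ 105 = -640.01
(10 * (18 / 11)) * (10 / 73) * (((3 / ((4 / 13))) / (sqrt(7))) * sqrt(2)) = 17550 * sqrt(14) / 5621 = 11.68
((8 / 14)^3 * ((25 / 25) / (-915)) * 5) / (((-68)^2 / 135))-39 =-235823313 / 6046747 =-39.00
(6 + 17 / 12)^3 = 704969 / 1728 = 407.97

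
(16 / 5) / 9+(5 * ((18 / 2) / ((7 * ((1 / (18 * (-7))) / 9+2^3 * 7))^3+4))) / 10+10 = 119335230591252194 / 11523788278678755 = 10.36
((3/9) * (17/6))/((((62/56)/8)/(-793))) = -1509872/279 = -5411.73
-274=-274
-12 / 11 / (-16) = 3 / 44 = 0.07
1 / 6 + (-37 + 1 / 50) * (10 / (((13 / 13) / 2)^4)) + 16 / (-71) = -12602909 / 2130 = -5916.86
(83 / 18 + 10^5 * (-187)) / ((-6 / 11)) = 3702599087 / 108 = 34283324.88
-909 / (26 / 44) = -19998 / 13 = -1538.31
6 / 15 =2 / 5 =0.40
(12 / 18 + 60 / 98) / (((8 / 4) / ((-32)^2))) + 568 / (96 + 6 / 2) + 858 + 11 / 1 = 7419799 / 4851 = 1529.54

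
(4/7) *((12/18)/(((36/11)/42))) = 44/9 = 4.89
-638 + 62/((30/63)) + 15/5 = -2524/5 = -504.80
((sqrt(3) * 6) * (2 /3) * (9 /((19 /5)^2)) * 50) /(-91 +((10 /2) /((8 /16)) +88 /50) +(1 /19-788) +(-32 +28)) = -187500 * sqrt(3) /1310411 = -0.25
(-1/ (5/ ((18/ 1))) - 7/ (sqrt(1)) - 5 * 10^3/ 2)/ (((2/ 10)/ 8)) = -100424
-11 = -11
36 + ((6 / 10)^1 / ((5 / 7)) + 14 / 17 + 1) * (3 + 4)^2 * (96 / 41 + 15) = 40065048 / 17425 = 2299.29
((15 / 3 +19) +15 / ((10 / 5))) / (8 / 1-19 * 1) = -63 / 22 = -2.86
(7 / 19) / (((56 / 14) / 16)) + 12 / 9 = 160 / 57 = 2.81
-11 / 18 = -0.61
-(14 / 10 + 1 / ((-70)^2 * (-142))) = -974119 / 695800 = -1.40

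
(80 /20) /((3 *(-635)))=-4 /1905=-0.00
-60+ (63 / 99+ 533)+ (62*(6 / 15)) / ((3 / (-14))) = 59054 / 165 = 357.90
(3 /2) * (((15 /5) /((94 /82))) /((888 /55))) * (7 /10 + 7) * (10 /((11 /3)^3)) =116235 /306064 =0.38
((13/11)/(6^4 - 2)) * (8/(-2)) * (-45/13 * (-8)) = -720/7117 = -0.10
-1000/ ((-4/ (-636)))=-159000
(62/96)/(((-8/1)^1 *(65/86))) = -1333/12480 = -0.11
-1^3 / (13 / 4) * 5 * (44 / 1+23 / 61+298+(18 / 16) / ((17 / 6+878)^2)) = -2333374546382 / 4429892285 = -526.73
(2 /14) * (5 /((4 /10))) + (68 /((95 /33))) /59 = 171541 /78470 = 2.19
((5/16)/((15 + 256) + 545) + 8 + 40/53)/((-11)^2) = 6058249/83728128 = 0.07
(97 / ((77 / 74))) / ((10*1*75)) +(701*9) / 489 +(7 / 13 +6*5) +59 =6275530216 / 61186125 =102.56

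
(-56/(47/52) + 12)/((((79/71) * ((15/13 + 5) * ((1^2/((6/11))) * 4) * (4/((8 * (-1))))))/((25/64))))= 8127015/10455808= 0.78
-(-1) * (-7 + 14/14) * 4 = -24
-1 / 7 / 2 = -1 / 14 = -0.07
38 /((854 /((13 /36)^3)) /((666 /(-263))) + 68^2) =-1544491 /103144024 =-0.01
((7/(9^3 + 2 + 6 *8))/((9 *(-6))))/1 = -7/42066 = -0.00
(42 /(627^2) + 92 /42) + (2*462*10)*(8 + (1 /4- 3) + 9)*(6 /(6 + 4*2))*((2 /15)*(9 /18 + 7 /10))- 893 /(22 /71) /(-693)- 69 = 246739730129 /27519030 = 8966.15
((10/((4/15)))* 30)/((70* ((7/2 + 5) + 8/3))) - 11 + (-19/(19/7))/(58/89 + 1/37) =-20832659/1048215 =-19.87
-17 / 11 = -1.55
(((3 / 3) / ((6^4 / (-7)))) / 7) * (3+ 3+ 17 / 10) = -77 / 12960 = -0.01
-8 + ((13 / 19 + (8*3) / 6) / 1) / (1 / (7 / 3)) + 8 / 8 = 3.93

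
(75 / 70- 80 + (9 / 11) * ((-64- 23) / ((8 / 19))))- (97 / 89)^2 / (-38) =-22987178769 / 92707384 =-247.95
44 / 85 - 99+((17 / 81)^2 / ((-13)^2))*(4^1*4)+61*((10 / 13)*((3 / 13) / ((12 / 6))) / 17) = -9251430524 / 94248765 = -98.16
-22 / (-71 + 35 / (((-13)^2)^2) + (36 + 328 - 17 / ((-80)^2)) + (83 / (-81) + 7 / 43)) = -14006497190400 / 185991428503429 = -0.08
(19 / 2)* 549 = 10431 / 2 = 5215.50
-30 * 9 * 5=-1350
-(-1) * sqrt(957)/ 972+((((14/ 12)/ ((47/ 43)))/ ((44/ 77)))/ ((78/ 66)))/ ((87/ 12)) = sqrt(957)/ 972+23177/ 106314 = 0.25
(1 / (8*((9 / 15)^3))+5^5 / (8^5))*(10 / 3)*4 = 2981875 / 331776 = 8.99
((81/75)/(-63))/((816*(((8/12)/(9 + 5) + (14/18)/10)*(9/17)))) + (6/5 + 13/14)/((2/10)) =10.64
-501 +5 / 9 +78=-3802 / 9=-422.44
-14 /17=-0.82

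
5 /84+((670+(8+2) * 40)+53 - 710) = 413.06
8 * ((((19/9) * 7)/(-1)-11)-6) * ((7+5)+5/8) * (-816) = 7856992/3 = 2618997.33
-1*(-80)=80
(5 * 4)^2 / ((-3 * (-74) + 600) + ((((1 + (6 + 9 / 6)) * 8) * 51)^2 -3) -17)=0.00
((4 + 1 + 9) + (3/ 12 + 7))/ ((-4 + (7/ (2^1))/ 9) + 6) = 765/ 86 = 8.90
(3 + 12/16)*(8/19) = 30/19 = 1.58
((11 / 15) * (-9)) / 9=-11 / 15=-0.73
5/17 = 0.29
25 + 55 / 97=2480 / 97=25.57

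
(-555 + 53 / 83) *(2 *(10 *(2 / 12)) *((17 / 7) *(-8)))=62576320 / 1743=35901.50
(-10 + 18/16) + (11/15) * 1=-977/120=-8.14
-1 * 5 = -5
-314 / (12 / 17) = -2669 / 6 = -444.83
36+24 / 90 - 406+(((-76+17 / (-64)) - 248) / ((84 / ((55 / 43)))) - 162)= -206768577 / 385280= -536.67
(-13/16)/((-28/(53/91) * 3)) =53/9408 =0.01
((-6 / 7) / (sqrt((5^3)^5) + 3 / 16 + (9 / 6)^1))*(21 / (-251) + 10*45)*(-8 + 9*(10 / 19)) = -18148142016 / 260804687475663793 + 840191760000000*sqrt(5) / 260804687475663793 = 0.01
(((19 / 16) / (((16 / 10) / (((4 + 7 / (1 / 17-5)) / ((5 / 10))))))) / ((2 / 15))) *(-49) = -721525 / 512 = -1409.23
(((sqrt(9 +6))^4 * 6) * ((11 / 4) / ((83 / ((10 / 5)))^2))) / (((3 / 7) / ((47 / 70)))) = 23265 / 6889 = 3.38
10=10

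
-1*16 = -16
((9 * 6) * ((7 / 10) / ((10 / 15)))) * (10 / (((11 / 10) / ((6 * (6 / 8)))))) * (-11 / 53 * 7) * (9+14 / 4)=-4465125 / 106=-42123.82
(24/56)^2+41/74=2675/3626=0.74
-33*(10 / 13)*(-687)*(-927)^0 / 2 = 113355 / 13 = 8719.62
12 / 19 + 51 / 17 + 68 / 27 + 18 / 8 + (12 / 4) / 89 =1540249 / 182628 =8.43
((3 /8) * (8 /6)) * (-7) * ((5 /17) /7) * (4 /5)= -2 /17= -0.12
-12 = -12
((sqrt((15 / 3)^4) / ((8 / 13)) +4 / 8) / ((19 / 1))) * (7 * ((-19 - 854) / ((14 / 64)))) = -1148868 / 19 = -60466.74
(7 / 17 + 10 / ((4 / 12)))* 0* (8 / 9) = 0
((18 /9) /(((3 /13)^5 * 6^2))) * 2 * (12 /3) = 1485172 /2187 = 679.09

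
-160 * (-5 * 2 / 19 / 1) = 1600 / 19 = 84.21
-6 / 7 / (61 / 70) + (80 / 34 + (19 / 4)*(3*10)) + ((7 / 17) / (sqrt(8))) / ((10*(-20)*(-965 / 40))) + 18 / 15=7*sqrt(2) / 328100 + 1504369 / 10370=145.07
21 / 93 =7 / 31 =0.23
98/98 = 1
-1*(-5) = 5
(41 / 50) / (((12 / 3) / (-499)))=-20459 / 200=-102.30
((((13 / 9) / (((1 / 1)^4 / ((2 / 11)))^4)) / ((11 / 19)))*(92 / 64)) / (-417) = -5681 / 604424403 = -0.00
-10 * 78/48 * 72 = -1170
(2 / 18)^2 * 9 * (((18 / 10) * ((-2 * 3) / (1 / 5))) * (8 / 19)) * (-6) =288 / 19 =15.16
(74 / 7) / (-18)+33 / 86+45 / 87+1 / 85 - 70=-930529723 / 13355370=-69.67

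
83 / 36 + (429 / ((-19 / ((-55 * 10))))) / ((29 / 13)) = 110470333 / 19836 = 5569.18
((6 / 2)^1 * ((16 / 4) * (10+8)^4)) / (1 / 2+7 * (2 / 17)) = 4758912 / 5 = 951782.40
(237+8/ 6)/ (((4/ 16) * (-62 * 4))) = -715/ 186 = -3.84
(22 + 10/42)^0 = 1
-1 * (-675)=675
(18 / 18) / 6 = 1 / 6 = 0.17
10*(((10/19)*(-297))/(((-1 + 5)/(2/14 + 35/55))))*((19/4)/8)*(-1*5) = 50625/56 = 904.02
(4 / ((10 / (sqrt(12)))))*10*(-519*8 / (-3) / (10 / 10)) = 11072*sqrt(3) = 19177.27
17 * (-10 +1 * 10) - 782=-782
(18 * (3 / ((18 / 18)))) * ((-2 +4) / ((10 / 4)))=216 / 5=43.20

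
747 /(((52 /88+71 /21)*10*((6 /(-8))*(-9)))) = 25564 /9175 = 2.79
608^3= 224755712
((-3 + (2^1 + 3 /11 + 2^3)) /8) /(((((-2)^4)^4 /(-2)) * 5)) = -1 /180224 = -0.00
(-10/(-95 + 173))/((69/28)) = -140/2691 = -0.05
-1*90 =-90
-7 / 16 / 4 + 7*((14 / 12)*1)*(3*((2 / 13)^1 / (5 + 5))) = 1113 / 4160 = 0.27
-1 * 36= -36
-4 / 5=-0.80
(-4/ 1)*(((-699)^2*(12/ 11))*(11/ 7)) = -23452848/ 7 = -3350406.86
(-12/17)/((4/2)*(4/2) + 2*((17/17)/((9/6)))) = -9/68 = -0.13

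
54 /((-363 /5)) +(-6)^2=4266 /121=35.26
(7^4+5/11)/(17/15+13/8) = 3169920/3641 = 870.62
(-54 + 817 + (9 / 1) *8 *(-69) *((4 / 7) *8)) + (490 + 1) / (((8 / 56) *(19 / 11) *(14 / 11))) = -5422253 / 266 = -20384.41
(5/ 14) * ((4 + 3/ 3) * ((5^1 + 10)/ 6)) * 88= 2750/ 7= 392.86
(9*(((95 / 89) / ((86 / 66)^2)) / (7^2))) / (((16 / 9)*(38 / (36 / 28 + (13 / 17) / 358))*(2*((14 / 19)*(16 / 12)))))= 1379282233725 / 1231178398026752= 0.00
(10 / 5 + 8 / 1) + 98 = 108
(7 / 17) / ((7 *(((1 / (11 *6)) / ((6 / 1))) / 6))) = 2376 / 17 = 139.76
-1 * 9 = -9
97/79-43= -3300/79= -41.77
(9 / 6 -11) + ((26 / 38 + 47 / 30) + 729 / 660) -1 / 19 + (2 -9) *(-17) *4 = 469.80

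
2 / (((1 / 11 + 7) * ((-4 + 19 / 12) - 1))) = -44 / 533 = -0.08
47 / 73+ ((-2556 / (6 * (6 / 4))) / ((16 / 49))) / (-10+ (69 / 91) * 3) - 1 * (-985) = 225440021 / 205276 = 1098.23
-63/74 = -0.85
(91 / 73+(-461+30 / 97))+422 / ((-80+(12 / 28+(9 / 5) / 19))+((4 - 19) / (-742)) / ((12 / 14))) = -464.76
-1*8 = -8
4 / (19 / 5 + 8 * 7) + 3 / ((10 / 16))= 7276 / 1495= 4.87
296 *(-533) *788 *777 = -96597559968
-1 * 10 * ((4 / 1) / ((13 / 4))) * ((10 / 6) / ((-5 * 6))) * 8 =640 / 117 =5.47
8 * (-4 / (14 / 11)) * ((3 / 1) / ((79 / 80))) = -42240 / 553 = -76.38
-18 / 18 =-1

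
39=39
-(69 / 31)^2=-4761 / 961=-4.95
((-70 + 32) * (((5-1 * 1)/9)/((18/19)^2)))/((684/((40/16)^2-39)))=47291/52488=0.90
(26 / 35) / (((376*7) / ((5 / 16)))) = 13 / 147392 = 0.00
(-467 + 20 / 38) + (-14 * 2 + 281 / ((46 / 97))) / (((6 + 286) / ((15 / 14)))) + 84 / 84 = -1655695347 / 3572912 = -463.40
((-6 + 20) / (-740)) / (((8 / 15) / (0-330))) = 3465 / 296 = 11.71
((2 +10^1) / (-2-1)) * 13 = -52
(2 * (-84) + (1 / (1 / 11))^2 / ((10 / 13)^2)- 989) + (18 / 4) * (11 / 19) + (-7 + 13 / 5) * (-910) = 5802781 / 1900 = 3054.10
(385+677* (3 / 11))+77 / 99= 570.41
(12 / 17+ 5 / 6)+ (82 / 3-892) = -88039 / 102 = -863.13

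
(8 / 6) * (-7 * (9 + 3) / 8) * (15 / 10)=-21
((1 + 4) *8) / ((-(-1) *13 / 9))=360 / 13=27.69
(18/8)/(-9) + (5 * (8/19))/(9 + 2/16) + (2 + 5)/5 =38301/27740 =1.38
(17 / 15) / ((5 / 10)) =34 / 15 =2.27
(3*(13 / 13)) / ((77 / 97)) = 291 / 77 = 3.78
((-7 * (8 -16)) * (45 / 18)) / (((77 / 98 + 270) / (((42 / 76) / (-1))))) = -0.29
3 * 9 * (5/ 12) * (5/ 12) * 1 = 75/ 16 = 4.69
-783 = -783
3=3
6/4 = 1.50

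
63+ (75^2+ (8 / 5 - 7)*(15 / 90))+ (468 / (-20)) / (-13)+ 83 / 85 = 967279 / 170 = 5689.88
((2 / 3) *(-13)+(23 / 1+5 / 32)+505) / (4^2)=49871 / 1536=32.47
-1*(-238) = 238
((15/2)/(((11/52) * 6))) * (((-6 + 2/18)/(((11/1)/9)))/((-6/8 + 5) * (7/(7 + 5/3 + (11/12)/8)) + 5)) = -968045/285197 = -3.39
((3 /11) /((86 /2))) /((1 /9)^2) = 243 /473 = 0.51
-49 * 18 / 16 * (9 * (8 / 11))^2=-285768 / 121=-2361.72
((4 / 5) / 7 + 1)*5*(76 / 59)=2964 / 413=7.18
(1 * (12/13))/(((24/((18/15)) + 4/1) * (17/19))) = 0.04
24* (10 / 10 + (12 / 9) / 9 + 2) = 680 / 9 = 75.56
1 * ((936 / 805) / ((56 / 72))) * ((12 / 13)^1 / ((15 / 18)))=46656 / 28175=1.66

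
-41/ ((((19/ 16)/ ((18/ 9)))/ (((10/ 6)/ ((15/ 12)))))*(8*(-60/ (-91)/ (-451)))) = 6730724/ 855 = 7872.19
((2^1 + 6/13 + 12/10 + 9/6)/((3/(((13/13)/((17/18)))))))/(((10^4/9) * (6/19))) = 114741/22100000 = 0.01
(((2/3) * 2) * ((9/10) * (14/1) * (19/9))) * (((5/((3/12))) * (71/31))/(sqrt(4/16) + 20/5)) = 302176/837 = 361.02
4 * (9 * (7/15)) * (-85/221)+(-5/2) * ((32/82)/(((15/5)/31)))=-16.54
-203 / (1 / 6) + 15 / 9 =-3649 / 3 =-1216.33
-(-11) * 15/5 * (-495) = -16335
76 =76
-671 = -671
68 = 68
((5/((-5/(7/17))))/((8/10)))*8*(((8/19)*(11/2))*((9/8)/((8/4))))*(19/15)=-231/34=-6.79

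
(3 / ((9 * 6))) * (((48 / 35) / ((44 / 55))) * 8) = 16 / 21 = 0.76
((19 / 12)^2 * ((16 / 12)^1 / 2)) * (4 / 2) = 361 / 108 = 3.34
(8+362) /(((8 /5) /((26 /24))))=12025 /48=250.52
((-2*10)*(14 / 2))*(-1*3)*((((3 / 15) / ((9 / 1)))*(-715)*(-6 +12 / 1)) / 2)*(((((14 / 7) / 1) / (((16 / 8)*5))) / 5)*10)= -8008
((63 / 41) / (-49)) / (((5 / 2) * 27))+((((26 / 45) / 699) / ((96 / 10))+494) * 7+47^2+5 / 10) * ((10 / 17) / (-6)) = -6139666344881 / 11049764040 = -555.64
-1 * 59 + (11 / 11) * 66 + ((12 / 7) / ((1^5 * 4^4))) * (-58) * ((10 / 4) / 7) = 21517 / 3136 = 6.86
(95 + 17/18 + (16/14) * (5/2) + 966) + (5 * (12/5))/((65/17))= 8746429/8190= 1067.94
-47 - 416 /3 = -557 /3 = -185.67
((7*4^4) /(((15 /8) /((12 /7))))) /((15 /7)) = 57344 /75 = 764.59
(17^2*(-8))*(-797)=1842664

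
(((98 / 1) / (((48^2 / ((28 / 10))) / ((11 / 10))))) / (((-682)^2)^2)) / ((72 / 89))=30527 / 40782119948697600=0.00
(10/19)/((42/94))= 470/399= 1.18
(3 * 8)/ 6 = 4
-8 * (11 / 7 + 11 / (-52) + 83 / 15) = -75274 / 1365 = -55.15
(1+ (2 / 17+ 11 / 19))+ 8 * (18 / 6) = 8300 / 323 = 25.70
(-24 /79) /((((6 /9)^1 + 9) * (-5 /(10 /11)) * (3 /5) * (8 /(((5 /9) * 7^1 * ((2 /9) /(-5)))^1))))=-140 /680427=-0.00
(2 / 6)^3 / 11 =1 / 297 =0.00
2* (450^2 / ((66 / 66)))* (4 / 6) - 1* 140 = 269860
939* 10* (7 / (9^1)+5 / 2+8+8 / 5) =362767 / 3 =120922.33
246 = 246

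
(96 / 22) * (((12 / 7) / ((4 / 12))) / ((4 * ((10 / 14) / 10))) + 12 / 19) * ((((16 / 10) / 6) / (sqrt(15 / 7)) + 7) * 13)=98176 * sqrt(105) / 5225 + 1546272 / 209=7590.97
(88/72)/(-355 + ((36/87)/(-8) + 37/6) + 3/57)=-551/157260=-0.00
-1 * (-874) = 874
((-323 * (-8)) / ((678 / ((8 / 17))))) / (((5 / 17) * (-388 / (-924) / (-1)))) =-795872 / 54805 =-14.52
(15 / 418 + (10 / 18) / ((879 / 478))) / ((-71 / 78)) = -14529905 / 39130443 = -0.37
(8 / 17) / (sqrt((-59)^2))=8 / 1003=0.01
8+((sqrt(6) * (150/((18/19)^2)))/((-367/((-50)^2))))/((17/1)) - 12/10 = 34/5 - 11281250 * sqrt(6)/168453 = -157.24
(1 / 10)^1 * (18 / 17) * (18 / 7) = 162 / 595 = 0.27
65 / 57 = 1.14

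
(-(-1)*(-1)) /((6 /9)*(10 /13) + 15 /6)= -78 /235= -0.33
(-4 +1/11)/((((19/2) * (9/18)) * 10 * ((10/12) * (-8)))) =129/10450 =0.01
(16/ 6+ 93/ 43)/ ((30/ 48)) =7.73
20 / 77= 0.26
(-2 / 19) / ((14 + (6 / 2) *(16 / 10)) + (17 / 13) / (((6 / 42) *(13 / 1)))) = -1690 / 313139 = -0.01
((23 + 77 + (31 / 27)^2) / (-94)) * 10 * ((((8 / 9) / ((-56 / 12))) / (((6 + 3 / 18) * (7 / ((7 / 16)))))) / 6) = 0.00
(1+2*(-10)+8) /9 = -11 /9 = -1.22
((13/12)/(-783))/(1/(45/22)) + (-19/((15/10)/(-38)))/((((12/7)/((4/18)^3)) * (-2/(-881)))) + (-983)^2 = 967646.28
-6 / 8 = -3 / 4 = -0.75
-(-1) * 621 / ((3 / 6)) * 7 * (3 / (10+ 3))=26082 / 13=2006.31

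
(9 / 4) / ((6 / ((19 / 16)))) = 57 / 128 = 0.45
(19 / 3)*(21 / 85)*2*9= 2394 / 85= 28.16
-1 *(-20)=20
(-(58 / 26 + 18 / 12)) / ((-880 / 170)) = 1649 / 2288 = 0.72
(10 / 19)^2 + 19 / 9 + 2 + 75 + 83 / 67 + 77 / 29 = 525743810 / 6312807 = 83.28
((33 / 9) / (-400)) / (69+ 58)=-11 / 152400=-0.00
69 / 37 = 1.86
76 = 76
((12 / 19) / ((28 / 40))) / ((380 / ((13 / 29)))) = 78 / 73283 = 0.00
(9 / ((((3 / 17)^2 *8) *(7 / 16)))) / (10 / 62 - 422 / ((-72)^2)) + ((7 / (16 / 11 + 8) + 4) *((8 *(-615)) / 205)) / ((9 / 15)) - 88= 756.00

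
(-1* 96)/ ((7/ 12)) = -1152/ 7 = -164.57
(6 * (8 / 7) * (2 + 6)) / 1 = 384 / 7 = 54.86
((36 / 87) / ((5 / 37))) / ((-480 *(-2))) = 37 / 11600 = 0.00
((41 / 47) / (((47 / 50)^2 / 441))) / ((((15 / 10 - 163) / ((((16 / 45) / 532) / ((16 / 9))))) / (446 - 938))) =317709000 / 637161751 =0.50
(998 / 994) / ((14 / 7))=499 / 994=0.50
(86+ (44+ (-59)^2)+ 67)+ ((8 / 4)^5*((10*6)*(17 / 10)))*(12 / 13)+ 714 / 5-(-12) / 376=41754243 / 6110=6833.75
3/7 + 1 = 10/7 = 1.43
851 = 851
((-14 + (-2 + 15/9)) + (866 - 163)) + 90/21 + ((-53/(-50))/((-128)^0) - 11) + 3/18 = 358669/525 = 683.18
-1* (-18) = 18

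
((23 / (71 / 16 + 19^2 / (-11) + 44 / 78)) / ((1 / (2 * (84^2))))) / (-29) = 2227889664 / 5537057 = 402.36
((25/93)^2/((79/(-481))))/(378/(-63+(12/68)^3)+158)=-5168946250/1785714409809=-0.00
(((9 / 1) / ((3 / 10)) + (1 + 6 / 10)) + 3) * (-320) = -11072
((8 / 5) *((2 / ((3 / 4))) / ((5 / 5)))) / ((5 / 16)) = 1024 / 75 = 13.65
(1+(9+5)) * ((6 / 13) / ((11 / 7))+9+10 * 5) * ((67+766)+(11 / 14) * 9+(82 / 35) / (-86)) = 9188327703 / 12298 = 747140.00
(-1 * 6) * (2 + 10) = -72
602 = 602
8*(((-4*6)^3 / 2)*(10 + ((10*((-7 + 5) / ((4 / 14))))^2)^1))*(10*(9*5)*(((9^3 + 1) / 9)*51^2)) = -25775578736640000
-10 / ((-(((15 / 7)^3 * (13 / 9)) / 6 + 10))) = 1372 / 1697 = 0.81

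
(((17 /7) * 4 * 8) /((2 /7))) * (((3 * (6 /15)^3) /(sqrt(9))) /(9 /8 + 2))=17408 /3125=5.57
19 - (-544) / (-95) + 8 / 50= 6381 / 475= 13.43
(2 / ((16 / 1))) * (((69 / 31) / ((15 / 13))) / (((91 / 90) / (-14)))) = -207 / 62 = -3.34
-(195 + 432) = -627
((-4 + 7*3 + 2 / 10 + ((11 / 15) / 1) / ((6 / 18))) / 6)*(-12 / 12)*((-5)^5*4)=121250 / 3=40416.67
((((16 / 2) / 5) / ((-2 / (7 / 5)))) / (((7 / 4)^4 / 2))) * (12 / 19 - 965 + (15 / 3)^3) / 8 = 4082688 / 162925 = 25.06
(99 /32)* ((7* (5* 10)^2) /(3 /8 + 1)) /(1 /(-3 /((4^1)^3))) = -118125 /64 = -1845.70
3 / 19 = 0.16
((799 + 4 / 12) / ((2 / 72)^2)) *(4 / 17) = 4143744 / 17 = 243749.65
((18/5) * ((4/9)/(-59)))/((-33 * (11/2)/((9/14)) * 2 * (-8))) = -3/499730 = -0.00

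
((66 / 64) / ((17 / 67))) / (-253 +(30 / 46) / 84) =-118657 / 7386024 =-0.02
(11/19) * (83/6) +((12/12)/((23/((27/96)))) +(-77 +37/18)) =-8422717/125856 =-66.92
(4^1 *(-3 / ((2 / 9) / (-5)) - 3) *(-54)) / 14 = -6966 / 7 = -995.14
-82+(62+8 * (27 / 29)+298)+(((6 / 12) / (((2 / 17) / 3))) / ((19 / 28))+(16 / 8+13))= 175900 / 551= 319.24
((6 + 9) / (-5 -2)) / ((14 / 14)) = -15 / 7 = -2.14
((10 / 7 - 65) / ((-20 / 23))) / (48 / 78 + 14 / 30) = 399165 / 5908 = 67.56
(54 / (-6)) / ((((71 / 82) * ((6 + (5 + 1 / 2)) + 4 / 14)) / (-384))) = 1322496 / 3905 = 338.67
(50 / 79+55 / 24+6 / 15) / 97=31517 / 919560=0.03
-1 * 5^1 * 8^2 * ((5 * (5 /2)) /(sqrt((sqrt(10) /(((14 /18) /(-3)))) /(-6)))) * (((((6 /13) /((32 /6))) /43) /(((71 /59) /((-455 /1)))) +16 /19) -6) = 274666700 * 2^(1 /4) * 5^(3 /4) * sqrt(7) /174021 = 16604.98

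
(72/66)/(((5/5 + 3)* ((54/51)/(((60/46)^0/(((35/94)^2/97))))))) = 7285282/40425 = 180.22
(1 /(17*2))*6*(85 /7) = 15 /7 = 2.14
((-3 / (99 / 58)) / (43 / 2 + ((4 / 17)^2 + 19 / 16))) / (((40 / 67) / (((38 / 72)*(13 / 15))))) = -138697169 / 2342505825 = -0.06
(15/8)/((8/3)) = 45/64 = 0.70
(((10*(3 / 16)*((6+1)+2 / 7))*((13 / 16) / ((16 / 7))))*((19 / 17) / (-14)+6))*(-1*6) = -2472795 / 14336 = -172.49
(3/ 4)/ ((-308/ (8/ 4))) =-3/ 616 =-0.00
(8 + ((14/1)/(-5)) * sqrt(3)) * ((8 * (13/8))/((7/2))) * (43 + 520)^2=65929552/7-16482388 * sqrt(3)/5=3708840.74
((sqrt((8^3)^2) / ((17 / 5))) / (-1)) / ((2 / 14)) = -17920 / 17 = -1054.12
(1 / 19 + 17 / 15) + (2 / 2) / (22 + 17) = 4489 / 3705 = 1.21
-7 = -7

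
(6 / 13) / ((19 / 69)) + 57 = 58.68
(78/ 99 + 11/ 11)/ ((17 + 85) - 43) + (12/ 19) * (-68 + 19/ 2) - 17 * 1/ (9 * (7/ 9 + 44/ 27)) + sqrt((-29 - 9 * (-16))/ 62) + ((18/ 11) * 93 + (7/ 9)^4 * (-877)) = -18401871739/ 89131185 + sqrt(7130)/ 62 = -205.10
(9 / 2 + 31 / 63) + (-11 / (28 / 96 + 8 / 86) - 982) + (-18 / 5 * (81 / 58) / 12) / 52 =-758563902113 / 754331760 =-1005.61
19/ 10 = 1.90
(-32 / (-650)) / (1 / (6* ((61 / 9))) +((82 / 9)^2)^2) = 12807072 / 1792669175375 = 0.00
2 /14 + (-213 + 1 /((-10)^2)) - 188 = -280593 /700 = -400.85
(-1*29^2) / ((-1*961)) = 841 / 961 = 0.88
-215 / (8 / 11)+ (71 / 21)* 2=-48529 / 168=-288.86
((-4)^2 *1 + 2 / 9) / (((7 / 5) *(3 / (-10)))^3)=-18250000 / 83349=-218.96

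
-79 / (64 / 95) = -117.27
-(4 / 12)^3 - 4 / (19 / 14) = -2.98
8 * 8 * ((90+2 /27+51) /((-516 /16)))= -975104 /3483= -279.96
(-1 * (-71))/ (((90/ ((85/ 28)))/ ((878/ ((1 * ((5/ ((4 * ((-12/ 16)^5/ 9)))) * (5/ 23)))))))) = -36561237/ 179200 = -204.02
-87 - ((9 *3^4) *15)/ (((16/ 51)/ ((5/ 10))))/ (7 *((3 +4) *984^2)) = -14676240909/ 168691712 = -87.00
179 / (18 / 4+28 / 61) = 21838 / 605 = 36.10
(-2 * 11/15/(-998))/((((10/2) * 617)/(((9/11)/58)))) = 3/446430350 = 0.00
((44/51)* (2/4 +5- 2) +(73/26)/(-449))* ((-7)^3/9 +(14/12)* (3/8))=-9732846025/85733856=-113.52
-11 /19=-0.58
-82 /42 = -41 /21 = -1.95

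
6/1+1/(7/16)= 58/7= 8.29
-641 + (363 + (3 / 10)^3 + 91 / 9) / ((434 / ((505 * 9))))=40506249 / 12400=3266.63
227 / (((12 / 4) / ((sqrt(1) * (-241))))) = -54707 / 3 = -18235.67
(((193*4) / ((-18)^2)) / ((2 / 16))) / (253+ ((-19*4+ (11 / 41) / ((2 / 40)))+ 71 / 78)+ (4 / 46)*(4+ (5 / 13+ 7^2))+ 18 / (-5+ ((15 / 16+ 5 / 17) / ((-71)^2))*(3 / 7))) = 1816673526862480 / 17566400190273579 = 0.10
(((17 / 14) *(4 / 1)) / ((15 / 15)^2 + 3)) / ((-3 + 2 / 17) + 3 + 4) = 289 / 980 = 0.29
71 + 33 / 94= 6707 / 94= 71.35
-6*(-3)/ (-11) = -18/ 11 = -1.64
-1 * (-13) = 13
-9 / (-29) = 9 / 29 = 0.31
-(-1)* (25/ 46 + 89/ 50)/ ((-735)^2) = 0.00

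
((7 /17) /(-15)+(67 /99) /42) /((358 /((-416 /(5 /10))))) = 833456 /31631985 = 0.03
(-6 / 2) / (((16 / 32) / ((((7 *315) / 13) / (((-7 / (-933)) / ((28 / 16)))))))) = -6171795 / 26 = -237376.73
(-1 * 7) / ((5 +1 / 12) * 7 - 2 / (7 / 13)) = -588 / 2677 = -0.22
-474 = -474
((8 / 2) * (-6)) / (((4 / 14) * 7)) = -12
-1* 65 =-65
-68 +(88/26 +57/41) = -33699/533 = -63.23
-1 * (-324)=324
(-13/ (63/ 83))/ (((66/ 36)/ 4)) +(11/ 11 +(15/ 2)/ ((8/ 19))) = -68581/ 3696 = -18.56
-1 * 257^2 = -66049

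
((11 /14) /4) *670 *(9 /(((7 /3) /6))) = 298485 /98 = 3045.77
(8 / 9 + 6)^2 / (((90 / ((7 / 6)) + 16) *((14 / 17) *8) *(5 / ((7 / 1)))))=114359 / 1056240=0.11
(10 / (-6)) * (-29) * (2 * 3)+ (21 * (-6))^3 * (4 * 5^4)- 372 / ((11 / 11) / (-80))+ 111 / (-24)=-40007279637 / 8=-5000909954.62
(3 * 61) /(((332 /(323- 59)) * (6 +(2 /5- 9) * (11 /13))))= -785070 /6889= -113.96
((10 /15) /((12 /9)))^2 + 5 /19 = 39 /76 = 0.51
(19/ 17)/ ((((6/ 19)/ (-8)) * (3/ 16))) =-23104/ 153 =-151.01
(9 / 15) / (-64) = -3 / 320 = -0.01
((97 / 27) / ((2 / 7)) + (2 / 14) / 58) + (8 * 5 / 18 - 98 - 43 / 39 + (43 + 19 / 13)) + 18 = -1556327 / 71253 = -21.84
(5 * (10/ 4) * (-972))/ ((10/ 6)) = -7290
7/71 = 0.10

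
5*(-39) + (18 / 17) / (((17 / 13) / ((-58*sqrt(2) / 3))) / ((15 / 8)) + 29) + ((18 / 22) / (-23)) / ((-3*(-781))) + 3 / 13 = -25410965151423377265 / 130491492258659389 + 67860*sqrt(2) / 2988259913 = -194.73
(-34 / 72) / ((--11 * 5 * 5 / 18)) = -17 / 550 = -0.03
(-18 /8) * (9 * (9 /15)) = -243 /20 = -12.15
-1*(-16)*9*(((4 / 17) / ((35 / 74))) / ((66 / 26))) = 184704 / 6545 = 28.22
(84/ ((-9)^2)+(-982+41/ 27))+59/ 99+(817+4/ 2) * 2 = 21752/ 33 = 659.15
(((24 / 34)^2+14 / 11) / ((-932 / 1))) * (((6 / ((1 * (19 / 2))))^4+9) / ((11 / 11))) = -3360054375 / 193059353894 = -0.02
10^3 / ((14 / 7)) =500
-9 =-9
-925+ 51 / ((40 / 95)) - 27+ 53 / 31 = -205633 / 248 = -829.17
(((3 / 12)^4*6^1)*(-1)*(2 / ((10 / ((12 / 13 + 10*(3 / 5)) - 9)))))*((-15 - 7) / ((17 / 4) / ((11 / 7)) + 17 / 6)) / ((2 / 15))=-0.29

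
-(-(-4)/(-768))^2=-1/36864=-0.00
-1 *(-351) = 351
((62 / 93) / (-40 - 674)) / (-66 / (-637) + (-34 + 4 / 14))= 91 / 3275730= 0.00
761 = 761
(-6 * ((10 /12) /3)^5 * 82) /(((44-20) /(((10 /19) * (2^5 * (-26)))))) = 16656250 /1121931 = 14.85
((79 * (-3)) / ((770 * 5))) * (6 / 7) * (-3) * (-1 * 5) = -2133 / 2695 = -0.79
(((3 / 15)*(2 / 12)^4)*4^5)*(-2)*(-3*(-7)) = -896 / 135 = -6.64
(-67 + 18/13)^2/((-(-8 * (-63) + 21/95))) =-69122855/8095269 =-8.54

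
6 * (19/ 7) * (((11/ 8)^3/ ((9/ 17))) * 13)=5588869/ 5376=1039.60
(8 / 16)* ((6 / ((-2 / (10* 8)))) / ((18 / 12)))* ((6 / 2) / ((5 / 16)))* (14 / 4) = -2688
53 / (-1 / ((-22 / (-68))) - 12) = -583 / 166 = -3.51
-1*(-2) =2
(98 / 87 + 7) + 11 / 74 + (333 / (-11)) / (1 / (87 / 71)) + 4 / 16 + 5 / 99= -860379361 / 30168468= -28.52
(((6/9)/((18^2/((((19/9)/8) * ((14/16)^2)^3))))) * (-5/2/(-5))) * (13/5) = 29059303/91729428480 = 0.00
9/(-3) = -3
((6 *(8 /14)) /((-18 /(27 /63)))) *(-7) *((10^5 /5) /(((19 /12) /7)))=960000 /19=50526.32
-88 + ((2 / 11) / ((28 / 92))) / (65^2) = -28628554 / 325325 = -88.00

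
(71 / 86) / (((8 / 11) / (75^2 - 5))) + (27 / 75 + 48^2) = 37341373 / 4300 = 8684.04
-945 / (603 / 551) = -57855 / 67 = -863.51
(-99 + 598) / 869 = 499 / 869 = 0.57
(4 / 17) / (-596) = -1 / 2533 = -0.00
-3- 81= -84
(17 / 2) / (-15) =-17 / 30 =-0.57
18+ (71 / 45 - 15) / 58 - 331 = -408767 / 1305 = -313.23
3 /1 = 3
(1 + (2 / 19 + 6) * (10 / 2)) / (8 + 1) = 599 / 171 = 3.50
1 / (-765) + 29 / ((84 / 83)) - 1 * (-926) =20448677 / 21420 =954.65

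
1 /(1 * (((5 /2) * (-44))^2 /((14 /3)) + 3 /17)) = 119 /308571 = 0.00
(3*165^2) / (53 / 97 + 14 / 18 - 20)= -71302275 / 16304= -4373.30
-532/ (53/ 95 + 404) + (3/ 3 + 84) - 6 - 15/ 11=32265842/ 422763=76.32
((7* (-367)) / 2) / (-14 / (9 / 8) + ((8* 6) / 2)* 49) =-3303 / 2992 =-1.10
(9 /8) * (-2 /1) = -9 /4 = -2.25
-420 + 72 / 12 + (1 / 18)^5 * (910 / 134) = -52412836729 / 126601056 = -414.00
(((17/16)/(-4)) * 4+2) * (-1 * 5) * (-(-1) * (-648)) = 6075/2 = 3037.50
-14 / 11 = -1.27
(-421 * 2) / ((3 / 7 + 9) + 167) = -5894 / 1235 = -4.77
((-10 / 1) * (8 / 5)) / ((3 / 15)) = -80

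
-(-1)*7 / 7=1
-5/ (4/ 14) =-35/ 2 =-17.50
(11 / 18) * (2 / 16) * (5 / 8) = 55 / 1152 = 0.05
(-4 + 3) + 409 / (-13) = -422 / 13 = -32.46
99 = 99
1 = 1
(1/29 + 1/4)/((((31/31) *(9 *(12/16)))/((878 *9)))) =9658/29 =333.03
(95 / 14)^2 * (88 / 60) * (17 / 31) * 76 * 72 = 307831920 / 1519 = 202654.33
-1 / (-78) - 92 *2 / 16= -448 / 39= -11.49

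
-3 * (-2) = 6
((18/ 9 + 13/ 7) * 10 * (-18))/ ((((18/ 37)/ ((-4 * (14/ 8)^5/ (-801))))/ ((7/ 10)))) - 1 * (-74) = -179561/ 22784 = -7.88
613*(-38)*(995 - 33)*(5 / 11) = -10185830.91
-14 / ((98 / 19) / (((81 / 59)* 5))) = -7695 / 413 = -18.63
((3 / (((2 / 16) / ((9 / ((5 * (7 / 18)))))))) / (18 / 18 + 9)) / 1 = 1944 / 175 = 11.11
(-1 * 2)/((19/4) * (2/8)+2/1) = -32/51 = -0.63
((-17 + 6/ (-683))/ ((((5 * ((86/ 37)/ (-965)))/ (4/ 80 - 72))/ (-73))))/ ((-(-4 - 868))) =8714383663859/ 1024390720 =8506.89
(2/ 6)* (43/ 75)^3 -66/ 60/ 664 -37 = -62084949079/ 1680750000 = -36.94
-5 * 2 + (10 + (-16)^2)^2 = 70746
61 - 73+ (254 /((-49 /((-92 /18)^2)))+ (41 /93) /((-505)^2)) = -4625605652057 /31378020975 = -147.42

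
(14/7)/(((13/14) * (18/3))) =14/39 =0.36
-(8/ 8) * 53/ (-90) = 53/ 90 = 0.59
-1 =-1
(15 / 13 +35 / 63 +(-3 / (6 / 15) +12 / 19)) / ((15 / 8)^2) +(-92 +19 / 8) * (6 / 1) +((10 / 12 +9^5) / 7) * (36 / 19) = 216294421673 / 14004900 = 15444.20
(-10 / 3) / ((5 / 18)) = -12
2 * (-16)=-32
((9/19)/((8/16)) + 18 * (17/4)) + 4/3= 78.78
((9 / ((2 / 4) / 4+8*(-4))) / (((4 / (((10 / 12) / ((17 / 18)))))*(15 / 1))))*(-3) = 18 / 1445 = 0.01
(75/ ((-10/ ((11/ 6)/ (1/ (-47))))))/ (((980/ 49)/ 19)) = 9823/ 16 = 613.94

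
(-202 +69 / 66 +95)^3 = -12665630691 / 10648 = -1189484.48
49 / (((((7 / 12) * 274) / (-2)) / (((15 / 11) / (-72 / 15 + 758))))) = -450 / 405383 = -0.00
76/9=8.44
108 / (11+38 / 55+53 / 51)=75735 / 8927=8.48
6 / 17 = 0.35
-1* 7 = -7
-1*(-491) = 491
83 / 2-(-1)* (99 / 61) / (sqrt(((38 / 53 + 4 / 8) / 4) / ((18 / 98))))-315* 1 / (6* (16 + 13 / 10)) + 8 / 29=198* sqrt(13674) / 18361 + 388729 / 10034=40.00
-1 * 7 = -7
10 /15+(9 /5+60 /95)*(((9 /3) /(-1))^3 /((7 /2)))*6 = -31886 /285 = -111.88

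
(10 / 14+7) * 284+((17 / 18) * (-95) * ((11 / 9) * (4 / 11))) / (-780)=96895109 / 44226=2190.91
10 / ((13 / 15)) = 150 / 13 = 11.54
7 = 7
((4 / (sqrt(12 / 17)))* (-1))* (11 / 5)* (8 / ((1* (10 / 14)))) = -1232* sqrt(51) / 75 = -117.31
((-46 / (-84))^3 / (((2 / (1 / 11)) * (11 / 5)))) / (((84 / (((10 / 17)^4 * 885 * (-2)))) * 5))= -2243290625 / 1310288639814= -0.00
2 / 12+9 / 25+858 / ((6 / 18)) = 386179 / 150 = 2574.53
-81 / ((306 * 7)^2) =-0.00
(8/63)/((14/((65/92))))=65/10143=0.01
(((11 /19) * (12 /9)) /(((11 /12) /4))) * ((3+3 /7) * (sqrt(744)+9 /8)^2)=6912 * sqrt(186) /133+1144728 /133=9315.75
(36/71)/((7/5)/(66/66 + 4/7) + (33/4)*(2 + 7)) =7920/1173701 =0.01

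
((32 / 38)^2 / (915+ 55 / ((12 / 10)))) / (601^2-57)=192 / 93950031595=0.00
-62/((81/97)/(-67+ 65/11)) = 1347136/297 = 4535.81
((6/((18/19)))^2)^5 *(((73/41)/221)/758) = 447567836819473/405562585662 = 1103.57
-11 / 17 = -0.65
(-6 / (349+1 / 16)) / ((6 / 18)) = -288 / 5585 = -0.05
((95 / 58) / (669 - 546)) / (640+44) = 5 / 256824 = 0.00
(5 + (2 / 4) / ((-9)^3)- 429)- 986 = -2055781 / 1458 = -1410.00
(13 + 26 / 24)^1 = 169 / 12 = 14.08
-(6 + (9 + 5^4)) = -640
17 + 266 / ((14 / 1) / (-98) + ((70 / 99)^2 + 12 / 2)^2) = 660186041729 / 28313121451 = 23.32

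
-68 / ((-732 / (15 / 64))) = 85 / 3904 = 0.02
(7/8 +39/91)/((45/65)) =949/504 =1.88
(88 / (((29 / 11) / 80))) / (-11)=-7040 / 29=-242.76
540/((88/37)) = 4995/22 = 227.05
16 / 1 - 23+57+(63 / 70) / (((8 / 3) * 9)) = 4003 / 80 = 50.04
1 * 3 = 3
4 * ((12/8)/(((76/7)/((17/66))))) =119/836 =0.14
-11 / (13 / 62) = -682 / 13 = -52.46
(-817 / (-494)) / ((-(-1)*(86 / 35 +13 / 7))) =1505 / 3926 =0.38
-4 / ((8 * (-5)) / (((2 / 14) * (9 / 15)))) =3 / 350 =0.01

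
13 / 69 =0.19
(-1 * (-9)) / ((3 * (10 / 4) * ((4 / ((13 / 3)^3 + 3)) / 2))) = 2278 / 45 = 50.62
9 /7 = 1.29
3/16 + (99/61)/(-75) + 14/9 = 1.72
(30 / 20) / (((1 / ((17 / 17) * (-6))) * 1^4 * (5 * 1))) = -9 / 5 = -1.80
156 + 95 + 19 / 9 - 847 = -5345 / 9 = -593.89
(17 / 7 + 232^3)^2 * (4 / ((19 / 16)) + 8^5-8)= 5108773209186249937.16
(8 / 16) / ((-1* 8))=-1 / 16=-0.06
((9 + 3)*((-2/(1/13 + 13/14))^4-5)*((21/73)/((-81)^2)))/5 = 0.00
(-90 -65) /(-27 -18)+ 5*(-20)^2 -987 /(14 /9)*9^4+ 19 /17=-1273250681 /306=-4160949.94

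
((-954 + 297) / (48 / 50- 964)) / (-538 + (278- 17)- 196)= -16425 / 11387948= -0.00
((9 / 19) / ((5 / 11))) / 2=99 / 190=0.52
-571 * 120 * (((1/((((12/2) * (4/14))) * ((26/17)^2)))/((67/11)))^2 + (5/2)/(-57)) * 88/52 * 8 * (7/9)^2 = 364329413414687105/15390624313818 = 23672.17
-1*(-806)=806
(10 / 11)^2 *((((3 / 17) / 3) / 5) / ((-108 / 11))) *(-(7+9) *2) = 160 / 5049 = 0.03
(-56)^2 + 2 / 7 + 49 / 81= 1778617 / 567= 3136.89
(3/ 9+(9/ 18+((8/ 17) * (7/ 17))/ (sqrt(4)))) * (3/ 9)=1613/ 5202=0.31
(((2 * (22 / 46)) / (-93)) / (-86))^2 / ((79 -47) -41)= -121 / 76137916761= -0.00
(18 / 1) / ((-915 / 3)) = -18 / 305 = -0.06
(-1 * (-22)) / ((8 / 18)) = 99 / 2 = 49.50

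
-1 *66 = -66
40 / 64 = 5 / 8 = 0.62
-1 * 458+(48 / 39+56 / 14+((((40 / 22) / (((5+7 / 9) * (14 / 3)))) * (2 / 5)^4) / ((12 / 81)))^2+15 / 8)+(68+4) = -47456532759513 / 125250125000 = -378.89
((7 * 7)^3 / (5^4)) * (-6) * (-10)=1411788 / 125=11294.30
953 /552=1.73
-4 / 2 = -2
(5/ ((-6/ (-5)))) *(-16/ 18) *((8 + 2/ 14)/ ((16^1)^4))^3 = -171475/ 24136479252938752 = -0.00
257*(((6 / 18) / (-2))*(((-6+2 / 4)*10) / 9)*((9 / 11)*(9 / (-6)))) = -321.25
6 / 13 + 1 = 19 / 13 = 1.46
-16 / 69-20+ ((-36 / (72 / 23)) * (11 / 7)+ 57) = 18061 / 966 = 18.70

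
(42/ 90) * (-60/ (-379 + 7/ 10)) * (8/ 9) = 2240/ 34047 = 0.07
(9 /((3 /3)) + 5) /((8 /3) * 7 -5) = 42 /41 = 1.02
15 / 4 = 3.75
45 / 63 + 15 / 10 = 31 / 14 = 2.21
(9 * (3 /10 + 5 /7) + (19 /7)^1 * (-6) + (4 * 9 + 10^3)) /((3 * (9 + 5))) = 72019 /2940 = 24.50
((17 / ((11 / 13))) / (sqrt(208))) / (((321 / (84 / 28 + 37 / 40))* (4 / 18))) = 8007* sqrt(13) / 376640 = 0.08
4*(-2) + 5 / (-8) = -69 / 8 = -8.62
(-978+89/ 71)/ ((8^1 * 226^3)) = -69349/ 6556523968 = -0.00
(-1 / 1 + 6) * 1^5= 5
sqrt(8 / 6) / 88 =sqrt(3) / 132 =0.01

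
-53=-53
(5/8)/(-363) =-5/2904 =-0.00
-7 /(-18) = 7 /18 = 0.39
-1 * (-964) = 964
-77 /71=-1.08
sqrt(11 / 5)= sqrt(55) / 5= 1.48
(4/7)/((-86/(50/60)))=-5/903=-0.01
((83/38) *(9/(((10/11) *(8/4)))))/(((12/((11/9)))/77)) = 84.79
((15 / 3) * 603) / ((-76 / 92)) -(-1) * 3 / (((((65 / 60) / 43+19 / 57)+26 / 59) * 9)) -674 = -1998623169 / 462289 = -4323.32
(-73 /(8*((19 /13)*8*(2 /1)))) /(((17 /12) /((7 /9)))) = -6643 /31008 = -0.21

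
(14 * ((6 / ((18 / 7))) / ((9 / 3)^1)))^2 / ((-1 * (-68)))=2401 / 1377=1.74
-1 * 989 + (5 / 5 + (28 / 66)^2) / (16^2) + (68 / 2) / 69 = -6338310541 / 6412032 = -988.50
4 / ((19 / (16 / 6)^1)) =32 / 57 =0.56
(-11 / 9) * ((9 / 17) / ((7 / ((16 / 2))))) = -88 / 119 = -0.74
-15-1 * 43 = -58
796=796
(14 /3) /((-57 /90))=-140 /19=-7.37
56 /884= 14 /221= 0.06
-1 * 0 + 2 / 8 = 1 / 4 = 0.25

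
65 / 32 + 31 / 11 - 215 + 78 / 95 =-6999979 / 33440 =-209.33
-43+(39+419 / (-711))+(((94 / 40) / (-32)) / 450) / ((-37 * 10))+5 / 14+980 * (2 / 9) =1398194153999 / 6547520000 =213.55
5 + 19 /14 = 89 /14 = 6.36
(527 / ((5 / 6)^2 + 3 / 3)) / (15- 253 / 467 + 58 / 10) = 44299620 / 2885483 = 15.35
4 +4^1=8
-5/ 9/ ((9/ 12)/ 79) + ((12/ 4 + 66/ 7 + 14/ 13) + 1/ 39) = -110534/ 2457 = -44.99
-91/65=-7/5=-1.40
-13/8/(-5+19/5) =1.35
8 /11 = 0.73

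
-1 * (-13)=13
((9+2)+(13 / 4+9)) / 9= 31 / 12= 2.58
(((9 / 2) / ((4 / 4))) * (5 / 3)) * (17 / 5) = 51 / 2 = 25.50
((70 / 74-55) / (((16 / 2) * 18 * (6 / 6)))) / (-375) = 1 / 999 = 0.00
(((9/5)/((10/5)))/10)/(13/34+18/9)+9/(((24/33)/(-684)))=-1904504/225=-8464.46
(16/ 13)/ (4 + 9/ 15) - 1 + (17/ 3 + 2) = 6220/ 897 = 6.93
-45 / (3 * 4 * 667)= -15 / 2668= -0.01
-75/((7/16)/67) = -11485.71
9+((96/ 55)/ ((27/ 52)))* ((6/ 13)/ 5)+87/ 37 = 11.66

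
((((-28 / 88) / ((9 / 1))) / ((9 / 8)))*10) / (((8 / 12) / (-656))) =309.23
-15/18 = -5/6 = -0.83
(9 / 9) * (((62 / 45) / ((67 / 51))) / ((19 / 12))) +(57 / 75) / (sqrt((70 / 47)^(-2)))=1.79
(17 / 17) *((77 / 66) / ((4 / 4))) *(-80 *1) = -93.33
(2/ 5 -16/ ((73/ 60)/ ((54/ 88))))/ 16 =-15397/ 32120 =-0.48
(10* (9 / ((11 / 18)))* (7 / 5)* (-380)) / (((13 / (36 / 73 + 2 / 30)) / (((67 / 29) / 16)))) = -147485961 / 302731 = -487.18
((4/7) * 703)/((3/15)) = 14060/7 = 2008.57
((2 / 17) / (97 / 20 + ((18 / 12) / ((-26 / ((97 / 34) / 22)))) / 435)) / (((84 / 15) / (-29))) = -4810520 / 38294921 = -0.13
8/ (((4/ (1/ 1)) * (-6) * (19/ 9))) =-3/ 19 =-0.16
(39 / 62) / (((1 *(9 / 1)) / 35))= 455 / 186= 2.45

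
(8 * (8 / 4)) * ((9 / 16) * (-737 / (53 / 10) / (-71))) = 66330 / 3763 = 17.63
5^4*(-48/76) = -394.74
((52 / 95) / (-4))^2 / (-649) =-169 / 5857225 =-0.00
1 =1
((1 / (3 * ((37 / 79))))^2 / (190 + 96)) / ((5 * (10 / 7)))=0.00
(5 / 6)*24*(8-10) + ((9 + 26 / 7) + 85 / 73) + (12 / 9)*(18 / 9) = -35956 / 1533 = -23.45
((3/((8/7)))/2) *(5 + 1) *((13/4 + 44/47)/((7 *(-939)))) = -2361/470752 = -0.01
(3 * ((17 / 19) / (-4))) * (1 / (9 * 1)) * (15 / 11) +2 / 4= 333 / 836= 0.40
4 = 4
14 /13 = 1.08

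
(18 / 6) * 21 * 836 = 52668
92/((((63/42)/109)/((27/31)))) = 180504/31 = 5822.71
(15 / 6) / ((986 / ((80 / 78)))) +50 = 961400 / 19227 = 50.00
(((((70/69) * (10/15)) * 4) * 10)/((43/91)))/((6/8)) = 2038400/26703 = 76.34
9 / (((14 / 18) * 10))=81 / 70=1.16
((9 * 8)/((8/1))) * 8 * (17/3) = 408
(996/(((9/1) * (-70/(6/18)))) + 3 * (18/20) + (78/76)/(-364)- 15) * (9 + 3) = -614291/3990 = -153.96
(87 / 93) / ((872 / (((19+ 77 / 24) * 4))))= 15457 / 162192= 0.10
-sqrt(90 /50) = -3 * sqrt(5) /5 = -1.34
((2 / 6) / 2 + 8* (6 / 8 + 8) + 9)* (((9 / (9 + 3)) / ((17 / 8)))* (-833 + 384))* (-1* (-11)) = -2346025 / 17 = -138001.47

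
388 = 388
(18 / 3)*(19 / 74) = 1.54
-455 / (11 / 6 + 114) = -546 / 139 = -3.93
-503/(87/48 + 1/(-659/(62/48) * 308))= -2450277984/8829251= -277.52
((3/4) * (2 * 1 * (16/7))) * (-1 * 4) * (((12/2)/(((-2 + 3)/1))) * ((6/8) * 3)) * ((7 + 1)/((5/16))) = -165888/35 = -4739.66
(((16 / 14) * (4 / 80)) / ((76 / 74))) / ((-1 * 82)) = -37 / 54530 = -0.00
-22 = -22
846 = 846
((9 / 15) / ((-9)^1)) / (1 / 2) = -2 / 15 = -0.13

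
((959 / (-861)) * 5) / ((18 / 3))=-685 / 738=-0.93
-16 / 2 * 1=-8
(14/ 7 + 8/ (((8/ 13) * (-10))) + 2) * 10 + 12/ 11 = 309/ 11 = 28.09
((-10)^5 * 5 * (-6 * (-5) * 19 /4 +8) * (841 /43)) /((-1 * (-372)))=-3956317.20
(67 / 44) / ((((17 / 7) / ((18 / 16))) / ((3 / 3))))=4221 / 5984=0.71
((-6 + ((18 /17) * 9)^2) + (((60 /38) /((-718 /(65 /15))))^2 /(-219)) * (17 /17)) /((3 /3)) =249737363794265 /2944679660931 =84.81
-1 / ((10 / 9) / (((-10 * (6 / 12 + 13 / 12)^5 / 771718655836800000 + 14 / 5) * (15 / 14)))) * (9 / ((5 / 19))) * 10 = -1021590537748051478586119 / 1106335865007636480000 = -923.40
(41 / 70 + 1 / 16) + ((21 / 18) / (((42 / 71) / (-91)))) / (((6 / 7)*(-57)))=3724547 / 861840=4.32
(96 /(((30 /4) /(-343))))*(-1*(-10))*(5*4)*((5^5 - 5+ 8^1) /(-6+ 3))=2746634240 /3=915544746.67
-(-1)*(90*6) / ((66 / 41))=3690 / 11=335.45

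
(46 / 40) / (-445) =-23 / 8900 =-0.00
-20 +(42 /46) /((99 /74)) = -14662 /759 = -19.32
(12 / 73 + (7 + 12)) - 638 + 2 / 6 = -135452 / 219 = -618.50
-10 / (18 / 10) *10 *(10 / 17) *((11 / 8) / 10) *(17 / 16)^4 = -6755375 / 1179648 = -5.73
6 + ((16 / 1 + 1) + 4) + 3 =30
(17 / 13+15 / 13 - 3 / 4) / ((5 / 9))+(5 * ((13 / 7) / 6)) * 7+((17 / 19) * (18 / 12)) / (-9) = 67999 / 4940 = 13.76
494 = 494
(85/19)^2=7225/361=20.01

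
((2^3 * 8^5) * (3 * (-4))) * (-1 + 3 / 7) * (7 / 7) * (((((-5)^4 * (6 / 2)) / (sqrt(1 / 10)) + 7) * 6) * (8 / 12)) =50331648 + 94371840000 * sqrt(10) / 7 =42683183273.85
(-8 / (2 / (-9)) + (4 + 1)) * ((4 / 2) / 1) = 82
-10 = -10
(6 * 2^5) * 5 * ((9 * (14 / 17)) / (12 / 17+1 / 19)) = 65664 / 7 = 9380.57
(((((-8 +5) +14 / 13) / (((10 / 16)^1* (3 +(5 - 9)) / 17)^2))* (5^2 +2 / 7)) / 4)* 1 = -818448 / 91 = -8993.93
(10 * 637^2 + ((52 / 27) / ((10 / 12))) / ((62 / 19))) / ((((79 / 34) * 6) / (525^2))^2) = 1586051572431350.34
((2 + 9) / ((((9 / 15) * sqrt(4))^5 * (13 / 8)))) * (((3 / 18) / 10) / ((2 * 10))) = 1375 / 606528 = 0.00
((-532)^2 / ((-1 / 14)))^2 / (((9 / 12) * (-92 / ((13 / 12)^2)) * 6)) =-44506810445.11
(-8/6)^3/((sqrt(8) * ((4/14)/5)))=-280 * sqrt(2)/27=-14.67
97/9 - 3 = 70/9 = 7.78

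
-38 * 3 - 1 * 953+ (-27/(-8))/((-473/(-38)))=-2018251/1892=-1066.73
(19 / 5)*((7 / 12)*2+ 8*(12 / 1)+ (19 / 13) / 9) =86545 / 234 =369.85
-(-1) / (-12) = -0.08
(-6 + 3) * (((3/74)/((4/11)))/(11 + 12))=-0.01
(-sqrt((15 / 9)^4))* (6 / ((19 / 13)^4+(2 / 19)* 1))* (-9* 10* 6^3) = 6511908000 / 93823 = 69406.31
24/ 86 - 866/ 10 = -18559/ 215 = -86.32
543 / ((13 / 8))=4344 / 13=334.15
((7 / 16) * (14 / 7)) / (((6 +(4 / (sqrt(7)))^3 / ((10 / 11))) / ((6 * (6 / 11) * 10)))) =8103375 / 1016378-88200 * sqrt(7) / 46199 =2.92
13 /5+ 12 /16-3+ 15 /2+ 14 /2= 297 /20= 14.85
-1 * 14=-14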